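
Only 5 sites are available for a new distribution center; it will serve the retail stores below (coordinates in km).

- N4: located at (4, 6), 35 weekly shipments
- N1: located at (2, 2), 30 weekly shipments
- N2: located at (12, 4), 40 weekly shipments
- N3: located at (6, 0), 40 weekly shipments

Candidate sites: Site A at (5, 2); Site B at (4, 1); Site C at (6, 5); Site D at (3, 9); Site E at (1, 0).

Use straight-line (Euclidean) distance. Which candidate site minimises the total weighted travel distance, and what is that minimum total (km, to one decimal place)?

Site A, total 615.0 km

Total weighted distance at each candidate:
  Site A (5, 2): total = 615.0
  Site B (4, 1): total = 673.3
  Site C (6, 5): total = 671.6
  Site D (3, 9): total = 1114.1
  Site E (1, 0): total = 970.1
Minimum is at Site A with total 615.0 km.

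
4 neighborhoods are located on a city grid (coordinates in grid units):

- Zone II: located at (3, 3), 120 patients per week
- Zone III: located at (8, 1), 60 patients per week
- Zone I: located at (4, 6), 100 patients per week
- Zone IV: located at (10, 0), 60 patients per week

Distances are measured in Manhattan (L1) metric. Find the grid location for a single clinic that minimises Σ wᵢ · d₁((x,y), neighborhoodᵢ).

(4, 3)

Manhattan distance separates: Σwᵢ(|x−xᵢ|+|y−yᵢ|) = Σwᵢ|x−xᵢ| + Σwᵢ|y−yᵢ|, so x and y are optimised independently as 1-D weighted medians.
Total weight W = 340; half = 170.
x-coordinate, sorted with cumulative weight:
  x=3 (Zone II, w=120) cum 120
  x=4 (Zone I, w=100) cum 220  ← median
  x=8 (Zone III, w=60) cum 280
  x=10 (Zone IV, w=60) cum 340
⇒ x* = 4
y-coordinate, sorted with cumulative weight:
  y=0 (Zone IV, w=60) cum 60
  y=1 (Zone III, w=60) cum 120
  y=3 (Zone II, w=120) cum 240  ← median
  y=6 (Zone I, w=100) cum 340
⇒ y* = 3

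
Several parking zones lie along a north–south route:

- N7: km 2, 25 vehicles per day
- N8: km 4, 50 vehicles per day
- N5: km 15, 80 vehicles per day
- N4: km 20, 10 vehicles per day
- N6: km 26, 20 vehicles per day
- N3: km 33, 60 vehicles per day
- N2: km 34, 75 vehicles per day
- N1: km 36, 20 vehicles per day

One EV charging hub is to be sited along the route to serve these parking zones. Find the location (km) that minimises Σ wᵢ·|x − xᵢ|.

x = 26

For a sum of weighted absolute distances on a line, the optimum is the weighted median (not the mean). Total weight W = 340; half-weight = 170.
Sort by position and accumulate weight:
  km 2 (N7, w=25) → cum 25
  km 4 (N8, w=50) → cum 75
  km 15 (N5, w=80) → cum 155
  km 20 (N4, w=10) → cum 165
  km 26 (N6, w=20) → cum 185  ≥ 170 → median here
  km 33 (N3, w=60) → cum 245
  km 34 (N2, w=75) → cum 320
  km 36 (N1, w=20) → cum 340
Optimal location: km 26.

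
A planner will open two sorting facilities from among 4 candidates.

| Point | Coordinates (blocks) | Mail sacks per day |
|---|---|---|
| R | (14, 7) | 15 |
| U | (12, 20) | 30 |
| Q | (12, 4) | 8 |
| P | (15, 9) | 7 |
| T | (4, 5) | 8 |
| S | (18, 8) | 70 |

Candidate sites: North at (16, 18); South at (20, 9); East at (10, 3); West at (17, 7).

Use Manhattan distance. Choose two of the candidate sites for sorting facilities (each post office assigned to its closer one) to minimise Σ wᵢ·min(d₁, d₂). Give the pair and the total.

{North, West}, total 577

Evaluate every pair (each demand assigned to the nearer of the two):
  {North, West}: total = 577
  {North, South}: total = 809
  {East, West}: total = 841
  {South, West}: total = 937
  {South, East}: total = 1023
  {North, East}: total = 1298
Best pair: {North, West} with total 577.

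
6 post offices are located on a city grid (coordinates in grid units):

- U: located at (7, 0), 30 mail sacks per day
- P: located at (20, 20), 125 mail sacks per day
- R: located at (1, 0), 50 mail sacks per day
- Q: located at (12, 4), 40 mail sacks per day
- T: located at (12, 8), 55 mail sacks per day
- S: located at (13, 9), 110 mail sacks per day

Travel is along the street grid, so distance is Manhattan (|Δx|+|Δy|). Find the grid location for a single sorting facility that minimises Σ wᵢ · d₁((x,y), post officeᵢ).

(13, 9)

Manhattan distance separates: Σwᵢ(|x−xᵢ|+|y−yᵢ|) = Σwᵢ|x−xᵢ| + Σwᵢ|y−yᵢ|, so x and y are optimised independently as 1-D weighted medians.
Total weight W = 410; half = 205.
x-coordinate, sorted with cumulative weight:
  x=1 (R, w=50) cum 50
  x=7 (U, w=30) cum 80
  x=12 (Q, w=40) cum 120
  x=12 (T, w=55) cum 175
  x=13 (S, w=110) cum 285  ← median
  x=20 (P, w=125) cum 410
⇒ x* = 13
y-coordinate, sorted with cumulative weight:
  y=0 (U, w=30) cum 30
  y=0 (R, w=50) cum 80
  y=4 (Q, w=40) cum 120
  y=8 (T, w=55) cum 175
  y=9 (S, w=110) cum 285  ← median
  y=20 (P, w=125) cum 410
⇒ y* = 9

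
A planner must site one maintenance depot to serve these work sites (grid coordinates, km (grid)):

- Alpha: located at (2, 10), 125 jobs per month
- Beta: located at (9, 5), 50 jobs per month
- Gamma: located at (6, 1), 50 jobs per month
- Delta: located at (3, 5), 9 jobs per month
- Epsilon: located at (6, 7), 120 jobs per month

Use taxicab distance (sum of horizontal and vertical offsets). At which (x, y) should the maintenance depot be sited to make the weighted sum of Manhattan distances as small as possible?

(6, 7)

Manhattan distance separates: Σwᵢ(|x−xᵢ|+|y−yᵢ|) = Σwᵢ|x−xᵢ| + Σwᵢ|y−yᵢ|, so x and y are optimised independently as 1-D weighted medians.
Total weight W = 354; half = 177.
x-coordinate, sorted with cumulative weight:
  x=2 (Alpha, w=125) cum 125
  x=3 (Delta, w=9) cum 134
  x=6 (Gamma, w=50) cum 184  ← median
  x=6 (Epsilon, w=120) cum 304
  x=9 (Beta, w=50) cum 354
⇒ x* = 6
y-coordinate, sorted with cumulative weight:
  y=1 (Gamma, w=50) cum 50
  y=5 (Beta, w=50) cum 100
  y=5 (Delta, w=9) cum 109
  y=7 (Epsilon, w=120) cum 229  ← median
  y=10 (Alpha, w=125) cum 354
⇒ y* = 7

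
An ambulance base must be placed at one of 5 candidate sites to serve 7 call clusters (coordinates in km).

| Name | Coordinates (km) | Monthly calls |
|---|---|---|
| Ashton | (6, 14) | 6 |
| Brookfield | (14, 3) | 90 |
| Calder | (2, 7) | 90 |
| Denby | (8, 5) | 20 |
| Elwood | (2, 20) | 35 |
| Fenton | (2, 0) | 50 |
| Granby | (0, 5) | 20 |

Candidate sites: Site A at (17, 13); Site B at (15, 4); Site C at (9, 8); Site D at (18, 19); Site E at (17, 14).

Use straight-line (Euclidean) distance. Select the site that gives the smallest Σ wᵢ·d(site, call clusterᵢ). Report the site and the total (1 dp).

Total weighted distance at each candidate:
  Site A (17, 13): total = 4648.3
  Site B (15, 4): total = 3252.5
  Site C (9, 8): total = 2583.8
  Site D (18, 19): total = 5965.5
  Site E (17, 14): total = 4812.5
Minimum is at Site C with total 2583.8 km.

Site C, total 2583.8 km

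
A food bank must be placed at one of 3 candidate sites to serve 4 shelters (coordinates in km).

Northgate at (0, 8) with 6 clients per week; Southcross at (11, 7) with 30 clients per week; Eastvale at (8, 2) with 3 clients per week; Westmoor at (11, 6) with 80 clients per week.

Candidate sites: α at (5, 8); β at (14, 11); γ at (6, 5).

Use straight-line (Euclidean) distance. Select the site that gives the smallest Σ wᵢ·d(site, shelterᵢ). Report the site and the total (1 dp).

γ, total 620.5 km

Total weighted distance at each candidate:
  α (5, 8): total = 738.6
  β (14, 11): total = 734.8
  γ (6, 5): total = 620.5
Minimum is at γ with total 620.5 km.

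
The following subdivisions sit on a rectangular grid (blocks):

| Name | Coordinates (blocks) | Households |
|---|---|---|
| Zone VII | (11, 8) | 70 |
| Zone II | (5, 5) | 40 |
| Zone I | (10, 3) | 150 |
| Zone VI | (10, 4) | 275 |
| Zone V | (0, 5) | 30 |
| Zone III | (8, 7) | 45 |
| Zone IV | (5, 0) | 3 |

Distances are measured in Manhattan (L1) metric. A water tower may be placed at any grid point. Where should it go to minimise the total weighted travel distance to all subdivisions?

Manhattan distance separates: Σwᵢ(|x−xᵢ|+|y−yᵢ|) = Σwᵢ|x−xᵢ| + Σwᵢ|y−yᵢ|, so x and y are optimised independently as 1-D weighted medians.
Total weight W = 613; half = 306.5.
x-coordinate, sorted with cumulative weight:
  x=0 (Zone V, w=30) cum 30
  x=5 (Zone II, w=40) cum 70
  x=5 (Zone IV, w=3) cum 73
  x=8 (Zone III, w=45) cum 118
  x=10 (Zone I, w=150) cum 268
  x=10 (Zone VI, w=275) cum 543  ← median
  x=11 (Zone VII, w=70) cum 613
⇒ x* = 10
y-coordinate, sorted with cumulative weight:
  y=0 (Zone IV, w=3) cum 3
  y=3 (Zone I, w=150) cum 153
  y=4 (Zone VI, w=275) cum 428  ← median
  y=5 (Zone II, w=40) cum 468
  y=5 (Zone V, w=30) cum 498
  y=7 (Zone III, w=45) cum 543
  y=8 (Zone VII, w=70) cum 613
⇒ y* = 4

(10, 4)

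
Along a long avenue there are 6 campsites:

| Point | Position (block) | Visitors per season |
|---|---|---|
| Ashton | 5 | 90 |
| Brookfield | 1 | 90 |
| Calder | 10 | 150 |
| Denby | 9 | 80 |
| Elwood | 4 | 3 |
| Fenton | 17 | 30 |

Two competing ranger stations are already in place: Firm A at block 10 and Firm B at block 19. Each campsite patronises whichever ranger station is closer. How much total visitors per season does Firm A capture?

413

The indifferent point is the midpoint (10+19)/2 = 14.5; campsites left of it (closer to Firm A at 10) go to Firm A, those right go to Firm B.
  Brookfield at 1 (w=90) → Firm A
  Elwood at 4 (w=3) → Firm A
  Ashton at 5 (w=90) → Firm A
  Denby at 9 (w=80) → Firm A
  Calder at 10 (w=150) → Firm A
  Fenton at 17 (w=30) → Firm B
Firm A captures 413; Firm B captures 30.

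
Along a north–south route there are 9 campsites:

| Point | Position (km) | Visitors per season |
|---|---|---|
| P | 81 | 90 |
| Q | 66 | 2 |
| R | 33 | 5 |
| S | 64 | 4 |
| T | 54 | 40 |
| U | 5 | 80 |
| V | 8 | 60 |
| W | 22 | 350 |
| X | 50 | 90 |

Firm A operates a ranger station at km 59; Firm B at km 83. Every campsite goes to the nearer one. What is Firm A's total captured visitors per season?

The indifferent point is the midpoint (59+83)/2 = 71; campsites left of it (closer to Firm A at 59) go to Firm A, those right go to Firm B.
  U at 5 (w=80) → Firm A
  V at 8 (w=60) → Firm A
  W at 22 (w=350) → Firm A
  R at 33 (w=5) → Firm A
  X at 50 (w=90) → Firm A
  T at 54 (w=40) → Firm A
  S at 64 (w=4) → Firm A
  Q at 66 (w=2) → Firm A
  P at 81 (w=90) → Firm B
Firm A captures 631; Firm B captures 90.

631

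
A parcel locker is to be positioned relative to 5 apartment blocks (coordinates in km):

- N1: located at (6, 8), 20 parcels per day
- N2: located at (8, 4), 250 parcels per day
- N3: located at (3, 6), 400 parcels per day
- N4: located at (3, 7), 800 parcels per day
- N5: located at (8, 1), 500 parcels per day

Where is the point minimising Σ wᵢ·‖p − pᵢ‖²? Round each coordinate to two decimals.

(4.93, 4.90)

The minimiser of Σwᵢ‖p−pᵢ‖² is the weighted centroid p* = (Σwᵢpᵢ)/(Σwᵢ).
Σwᵢ = 1970.
Σwᵢxᵢ = 20·6 + 250·8 + 400·3 + 800·3 + 500·8 = 9720.
Σwᵢyᵢ = 20·8 + 250·4 + 400·6 + 800·7 + 500·1 = 9660.
x* = 9720/1970 = 4.93, y* = 9660/1970 = 4.90.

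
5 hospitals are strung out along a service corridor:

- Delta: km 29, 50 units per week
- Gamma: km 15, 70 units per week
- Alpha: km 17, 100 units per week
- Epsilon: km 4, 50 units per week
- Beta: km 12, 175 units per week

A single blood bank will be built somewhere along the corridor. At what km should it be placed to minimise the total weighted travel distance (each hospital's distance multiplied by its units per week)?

For a sum of weighted absolute distances on a line, the optimum is the weighted median (not the mean). Total weight W = 445; half-weight = 222.5.
Sort by position and accumulate weight:
  km 4 (Epsilon, w=50) → cum 50
  km 12 (Beta, w=175) → cum 225  ≥ 222.5 → median here
  km 15 (Gamma, w=70) → cum 295
  km 17 (Alpha, w=100) → cum 395
  km 29 (Delta, w=50) → cum 445
Optimal location: km 12.

x = 12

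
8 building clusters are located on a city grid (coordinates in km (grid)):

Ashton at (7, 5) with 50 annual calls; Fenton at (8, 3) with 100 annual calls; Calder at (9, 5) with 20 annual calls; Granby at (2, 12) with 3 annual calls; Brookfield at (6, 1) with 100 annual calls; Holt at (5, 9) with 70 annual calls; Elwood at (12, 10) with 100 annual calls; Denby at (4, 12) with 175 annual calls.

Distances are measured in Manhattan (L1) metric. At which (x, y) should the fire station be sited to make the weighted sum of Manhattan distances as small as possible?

(6, 9)

Manhattan distance separates: Σwᵢ(|x−xᵢ|+|y−yᵢ|) = Σwᵢ|x−xᵢ| + Σwᵢ|y−yᵢ|, so x and y are optimised independently as 1-D weighted medians.
Total weight W = 618; half = 309.
x-coordinate, sorted with cumulative weight:
  x=2 (Granby, w=3) cum 3
  x=4 (Denby, w=175) cum 178
  x=5 (Holt, w=70) cum 248
  x=6 (Brookfield, w=100) cum 348  ← median
  x=7 (Ashton, w=50) cum 398
  x=8 (Fenton, w=100) cum 498
  x=9 (Calder, w=20) cum 518
  x=12 (Elwood, w=100) cum 618
⇒ x* = 6
y-coordinate, sorted with cumulative weight:
  y=1 (Brookfield, w=100) cum 100
  y=3 (Fenton, w=100) cum 200
  y=5 (Ashton, w=50) cum 250
  y=5 (Calder, w=20) cum 270
  y=9 (Holt, w=70) cum 340  ← median
  y=10 (Elwood, w=100) cum 440
  y=12 (Granby, w=3) cum 443
  y=12 (Denby, w=175) cum 618
⇒ y* = 9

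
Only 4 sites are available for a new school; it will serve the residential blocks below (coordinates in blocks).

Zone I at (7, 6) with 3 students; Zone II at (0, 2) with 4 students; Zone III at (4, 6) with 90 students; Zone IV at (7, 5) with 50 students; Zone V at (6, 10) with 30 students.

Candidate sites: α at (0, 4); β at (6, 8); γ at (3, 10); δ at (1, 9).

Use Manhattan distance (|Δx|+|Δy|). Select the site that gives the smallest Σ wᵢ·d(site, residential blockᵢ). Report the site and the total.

β, total 677 blocks

Total weighted distance at each candidate:
  α (0, 4): total = 1335
  β (6, 8): total = 677
  γ (3, 10): total = 1058
  δ (1, 9): total = 1279
Minimum is at β with total 677 blocks.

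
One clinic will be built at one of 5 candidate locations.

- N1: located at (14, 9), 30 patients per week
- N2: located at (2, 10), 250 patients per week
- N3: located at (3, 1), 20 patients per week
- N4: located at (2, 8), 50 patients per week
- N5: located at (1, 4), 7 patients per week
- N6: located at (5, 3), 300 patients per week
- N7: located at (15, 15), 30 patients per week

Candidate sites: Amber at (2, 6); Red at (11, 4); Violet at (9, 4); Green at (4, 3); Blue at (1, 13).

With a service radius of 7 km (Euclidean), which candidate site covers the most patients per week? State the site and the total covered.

Coverage radius r = 7 km; a point is covered iff (Δx)²+(Δy)² ≤ 7² = 49.
  Amber (2, 6): covers {N2, N3, N4, N5, N6} → 627
  Red (11, 4): covers {N1, N6} → 330
  Violet (9, 4): covers {N3, N6} → 320
  Green (4, 3): covers {N3, N4, N5, N6} → 377
  Blue (1, 13): covers {N2, N4} → 300
Maximum coverage at Amber: 627 patients per week.

Amber, covering 627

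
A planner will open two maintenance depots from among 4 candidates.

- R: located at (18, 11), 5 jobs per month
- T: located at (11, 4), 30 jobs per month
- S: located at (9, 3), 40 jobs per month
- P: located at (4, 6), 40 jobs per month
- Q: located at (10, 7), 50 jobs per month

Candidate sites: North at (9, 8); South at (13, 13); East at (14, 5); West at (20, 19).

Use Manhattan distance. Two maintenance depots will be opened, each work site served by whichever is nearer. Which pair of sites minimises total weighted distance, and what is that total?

Evaluate every pair (each demand assigned to the nearer of the two):
  {North, East}: total = 750
  {North, South}: total = 795
  {North, West}: total = 810
  {South, East}: total = 1175
  {East, West}: total = 1190
  {South, West}: total = 2015
Best pair: {North, East} with total 750.

{North, East}, total 750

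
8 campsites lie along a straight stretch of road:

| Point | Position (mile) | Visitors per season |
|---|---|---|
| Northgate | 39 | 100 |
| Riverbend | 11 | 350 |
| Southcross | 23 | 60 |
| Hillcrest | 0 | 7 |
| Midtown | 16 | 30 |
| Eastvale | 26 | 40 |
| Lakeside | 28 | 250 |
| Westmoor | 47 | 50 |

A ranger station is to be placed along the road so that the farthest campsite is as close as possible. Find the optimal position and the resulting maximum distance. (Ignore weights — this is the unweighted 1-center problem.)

location 23.5, max distance 23.5

The 1-center on a line is the midpoint of the two extreme points: leftmost at 0, rightmost at 47.
Optimal location = (0 + 47)/2 = 23.5; maximum distance = (47 − 0)/2 = 23.5.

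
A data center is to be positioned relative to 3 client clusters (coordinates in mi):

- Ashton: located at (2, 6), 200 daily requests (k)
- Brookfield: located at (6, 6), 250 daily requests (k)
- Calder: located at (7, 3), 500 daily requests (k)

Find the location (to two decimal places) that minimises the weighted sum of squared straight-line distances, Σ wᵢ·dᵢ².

(5.68, 4.42)

The minimiser of Σwᵢ‖p−pᵢ‖² is the weighted centroid p* = (Σwᵢpᵢ)/(Σwᵢ).
Σwᵢ = 950.
Σwᵢxᵢ = 200·2 + 250·6 + 500·7 = 5400.
Σwᵢyᵢ = 200·6 + 250·6 + 500·3 = 4200.
x* = 5400/950 = 5.68, y* = 4200/950 = 4.42.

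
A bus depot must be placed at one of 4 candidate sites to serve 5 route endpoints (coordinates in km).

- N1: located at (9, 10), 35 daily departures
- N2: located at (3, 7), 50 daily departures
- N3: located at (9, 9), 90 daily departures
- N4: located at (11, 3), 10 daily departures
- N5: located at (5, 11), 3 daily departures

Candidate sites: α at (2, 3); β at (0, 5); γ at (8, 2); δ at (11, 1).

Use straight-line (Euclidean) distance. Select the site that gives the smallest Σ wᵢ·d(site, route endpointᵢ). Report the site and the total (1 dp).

Total weighted distance at each candidate:
  α (2, 3): total = 1498.0
  β (0, 5): total = 1562.3
  γ (8, 2): total = 1332.2
  δ (11, 1): total = 1619.8
Minimum is at γ with total 1332.2 km.

γ, total 1332.2 km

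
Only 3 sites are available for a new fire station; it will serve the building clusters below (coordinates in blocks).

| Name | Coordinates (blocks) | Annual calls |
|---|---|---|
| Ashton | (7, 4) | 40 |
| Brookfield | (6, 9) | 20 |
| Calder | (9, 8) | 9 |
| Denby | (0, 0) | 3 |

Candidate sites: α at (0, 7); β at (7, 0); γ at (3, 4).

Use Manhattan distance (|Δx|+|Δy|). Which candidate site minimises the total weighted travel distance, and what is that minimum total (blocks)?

Total weighted distance at each candidate:
  α (0, 7): total = 671
  β (7, 0): total = 471
  γ (3, 4): total = 431
Minimum is at γ with total 431 blocks.

γ, total 431 blocks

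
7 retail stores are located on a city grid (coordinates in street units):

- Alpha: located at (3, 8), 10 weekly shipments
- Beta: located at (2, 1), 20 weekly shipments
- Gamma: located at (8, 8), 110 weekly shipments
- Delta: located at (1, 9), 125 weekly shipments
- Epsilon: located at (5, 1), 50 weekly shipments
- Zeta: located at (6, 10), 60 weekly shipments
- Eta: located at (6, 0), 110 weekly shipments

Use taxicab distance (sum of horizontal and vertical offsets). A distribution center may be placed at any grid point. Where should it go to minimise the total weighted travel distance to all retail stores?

Manhattan distance separates: Σwᵢ(|x−xᵢ|+|y−yᵢ|) = Σwᵢ|x−xᵢ| + Σwᵢ|y−yᵢ|, so x and y are optimised independently as 1-D weighted medians.
Total weight W = 485; half = 242.5.
x-coordinate, sorted with cumulative weight:
  x=1 (Delta, w=125) cum 125
  x=2 (Beta, w=20) cum 145
  x=3 (Alpha, w=10) cum 155
  x=5 (Epsilon, w=50) cum 205
  x=6 (Zeta, w=60) cum 265  ← median
  x=6 (Eta, w=110) cum 375
  x=8 (Gamma, w=110) cum 485
⇒ x* = 6
y-coordinate, sorted with cumulative weight:
  y=0 (Eta, w=110) cum 110
  y=1 (Beta, w=20) cum 130
  y=1 (Epsilon, w=50) cum 180
  y=8 (Alpha, w=10) cum 190
  y=8 (Gamma, w=110) cum 300  ← median
  y=9 (Delta, w=125) cum 425
  y=10 (Zeta, w=60) cum 485
⇒ y* = 8

(6, 8)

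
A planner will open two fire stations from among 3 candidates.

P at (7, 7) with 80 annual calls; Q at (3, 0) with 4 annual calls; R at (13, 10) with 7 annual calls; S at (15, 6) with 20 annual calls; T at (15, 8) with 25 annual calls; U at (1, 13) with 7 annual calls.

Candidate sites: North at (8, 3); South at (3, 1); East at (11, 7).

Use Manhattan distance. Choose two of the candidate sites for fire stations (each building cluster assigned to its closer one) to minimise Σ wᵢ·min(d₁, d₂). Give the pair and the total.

Evaluate every pair (each demand assigned to the nearer of the two):
  {South, East}: total = 682
  {North, East}: total = 724
  {North, South}: total = 1086
Best pair: {South, East} with total 682.

{South, East}, total 682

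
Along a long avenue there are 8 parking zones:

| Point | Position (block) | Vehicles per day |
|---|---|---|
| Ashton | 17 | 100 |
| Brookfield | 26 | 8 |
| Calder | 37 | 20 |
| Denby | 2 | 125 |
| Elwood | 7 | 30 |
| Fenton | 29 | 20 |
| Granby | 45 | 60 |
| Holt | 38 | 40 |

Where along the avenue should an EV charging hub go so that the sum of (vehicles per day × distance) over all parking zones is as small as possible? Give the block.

x = 17

For a sum of weighted absolute distances on a line, the optimum is the weighted median (not the mean). Total weight W = 403; half-weight = 201.5.
Sort by position and accumulate weight:
  block 2 (Denby, w=125) → cum 125
  block 7 (Elwood, w=30) → cum 155
  block 17 (Ashton, w=100) → cum 255  ≥ 201.5 → median here
  block 26 (Brookfield, w=8) → cum 263
  block 29 (Fenton, w=20) → cum 283
  block 37 (Calder, w=20) → cum 303
  block 38 (Holt, w=40) → cum 343
  block 45 (Granby, w=60) → cum 403
Optimal location: block 17.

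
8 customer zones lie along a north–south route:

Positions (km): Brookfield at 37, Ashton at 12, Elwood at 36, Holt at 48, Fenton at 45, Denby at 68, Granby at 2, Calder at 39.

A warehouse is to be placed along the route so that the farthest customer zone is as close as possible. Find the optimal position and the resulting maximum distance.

location 35, max distance 33

The 1-center on a line is the midpoint of the two extreme points: leftmost at 2, rightmost at 68.
Optimal location = (2 + 68)/2 = 35; maximum distance = (68 − 2)/2 = 33.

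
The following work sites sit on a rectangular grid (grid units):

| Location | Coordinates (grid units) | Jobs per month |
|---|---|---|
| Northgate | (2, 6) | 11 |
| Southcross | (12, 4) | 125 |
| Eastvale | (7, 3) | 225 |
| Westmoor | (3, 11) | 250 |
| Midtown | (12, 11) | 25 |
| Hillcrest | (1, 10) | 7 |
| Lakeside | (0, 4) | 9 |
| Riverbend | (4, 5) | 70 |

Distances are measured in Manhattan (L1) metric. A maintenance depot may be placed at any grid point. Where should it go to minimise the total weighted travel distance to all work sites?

(7, 5)

Manhattan distance separates: Σwᵢ(|x−xᵢ|+|y−yᵢ|) = Σwᵢ|x−xᵢ| + Σwᵢ|y−yᵢ|, so x and y are optimised independently as 1-D weighted medians.
Total weight W = 722; half = 361.
x-coordinate, sorted with cumulative weight:
  x=0 (Lakeside, w=9) cum 9
  x=1 (Hillcrest, w=7) cum 16
  x=2 (Northgate, w=11) cum 27
  x=3 (Westmoor, w=250) cum 277
  x=4 (Riverbend, w=70) cum 347
  x=7 (Eastvale, w=225) cum 572  ← median
  x=12 (Southcross, w=125) cum 697
  x=12 (Midtown, w=25) cum 722
⇒ x* = 7
y-coordinate, sorted with cumulative weight:
  y=3 (Eastvale, w=225) cum 225
  y=4 (Southcross, w=125) cum 350
  y=4 (Lakeside, w=9) cum 359
  y=5 (Riverbend, w=70) cum 429  ← median
  y=6 (Northgate, w=11) cum 440
  y=10 (Hillcrest, w=7) cum 447
  y=11 (Westmoor, w=250) cum 697
  y=11 (Midtown, w=25) cum 722
⇒ y* = 5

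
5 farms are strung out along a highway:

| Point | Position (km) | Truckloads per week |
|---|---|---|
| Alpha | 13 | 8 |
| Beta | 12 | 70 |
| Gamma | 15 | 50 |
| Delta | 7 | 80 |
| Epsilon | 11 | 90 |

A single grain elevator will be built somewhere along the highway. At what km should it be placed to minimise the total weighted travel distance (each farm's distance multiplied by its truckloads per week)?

For a sum of weighted absolute distances on a line, the optimum is the weighted median (not the mean). Total weight W = 298; half-weight = 149.
Sort by position and accumulate weight:
  km 7 (Delta, w=80) → cum 80
  km 11 (Epsilon, w=90) → cum 170  ≥ 149 → median here
  km 12 (Beta, w=70) → cum 240
  km 13 (Alpha, w=8) → cum 248
  km 15 (Gamma, w=50) → cum 298
Optimal location: km 11.

x = 11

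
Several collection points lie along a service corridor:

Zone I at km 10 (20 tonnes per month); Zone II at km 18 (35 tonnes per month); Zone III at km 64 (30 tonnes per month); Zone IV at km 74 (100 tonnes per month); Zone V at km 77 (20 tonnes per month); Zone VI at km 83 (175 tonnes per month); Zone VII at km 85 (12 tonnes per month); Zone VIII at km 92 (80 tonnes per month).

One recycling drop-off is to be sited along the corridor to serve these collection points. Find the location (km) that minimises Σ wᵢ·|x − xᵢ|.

x = 83

For a sum of weighted absolute distances on a line, the optimum is the weighted median (not the mean). Total weight W = 472; half-weight = 236.
Sort by position and accumulate weight:
  km 10 (Zone I, w=20) → cum 20
  km 18 (Zone II, w=35) → cum 55
  km 64 (Zone III, w=30) → cum 85
  km 74 (Zone IV, w=100) → cum 185
  km 77 (Zone V, w=20) → cum 205
  km 83 (Zone VI, w=175) → cum 380  ≥ 236 → median here
  km 85 (Zone VII, w=12) → cum 392
  km 92 (Zone VIII, w=80) → cum 472
Optimal location: km 83.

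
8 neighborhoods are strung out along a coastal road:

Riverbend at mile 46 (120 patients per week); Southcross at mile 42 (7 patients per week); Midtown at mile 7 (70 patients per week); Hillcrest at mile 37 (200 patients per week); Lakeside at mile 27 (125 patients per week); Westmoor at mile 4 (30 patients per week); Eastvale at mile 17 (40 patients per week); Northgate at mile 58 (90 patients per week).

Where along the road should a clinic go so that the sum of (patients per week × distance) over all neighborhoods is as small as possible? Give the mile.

x = 37

For a sum of weighted absolute distances on a line, the optimum is the weighted median (not the mean). Total weight W = 682; half-weight = 341.
Sort by position and accumulate weight:
  mile 4 (Westmoor, w=30) → cum 30
  mile 7 (Midtown, w=70) → cum 100
  mile 17 (Eastvale, w=40) → cum 140
  mile 27 (Lakeside, w=125) → cum 265
  mile 37 (Hillcrest, w=200) → cum 465  ≥ 341 → median here
  mile 42 (Southcross, w=7) → cum 472
  mile 46 (Riverbend, w=120) → cum 592
  mile 58 (Northgate, w=90) → cum 682
Optimal location: mile 37.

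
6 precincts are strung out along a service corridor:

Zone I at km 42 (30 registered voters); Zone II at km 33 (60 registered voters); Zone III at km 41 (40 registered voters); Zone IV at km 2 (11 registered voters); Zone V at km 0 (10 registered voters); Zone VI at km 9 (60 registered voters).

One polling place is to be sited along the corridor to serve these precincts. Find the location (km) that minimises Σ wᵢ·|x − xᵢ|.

For a sum of weighted absolute distances on a line, the optimum is the weighted median (not the mean). Total weight W = 211; half-weight = 105.5.
Sort by position and accumulate weight:
  km 0 (Zone V, w=10) → cum 10
  km 2 (Zone IV, w=11) → cum 21
  km 9 (Zone VI, w=60) → cum 81
  km 33 (Zone II, w=60) → cum 141  ≥ 105.5 → median here
  km 41 (Zone III, w=40) → cum 181
  km 42 (Zone I, w=30) → cum 211
Optimal location: km 33.

x = 33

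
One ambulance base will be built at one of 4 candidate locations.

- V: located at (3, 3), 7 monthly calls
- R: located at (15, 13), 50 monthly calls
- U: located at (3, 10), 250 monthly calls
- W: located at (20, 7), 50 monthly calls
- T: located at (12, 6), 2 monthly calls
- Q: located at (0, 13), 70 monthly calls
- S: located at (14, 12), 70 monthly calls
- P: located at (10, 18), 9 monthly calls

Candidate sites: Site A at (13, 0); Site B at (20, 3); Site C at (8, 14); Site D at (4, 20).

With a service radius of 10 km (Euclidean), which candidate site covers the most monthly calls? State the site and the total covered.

Coverage radius r = 10 km; a point is covered iff (Δx)²+(Δy)² ≤ 10² = 100.
  Site A (13, 0): covers {W, T} → 52
  Site B (20, 3): covers {W, T} → 52
  Site C (8, 14): covers {R, U, T, Q, S, P} → 451
  Site D (4, 20): covers {Q, P} → 79
Maximum coverage at Site C: 451 monthly calls.

Site C, covering 451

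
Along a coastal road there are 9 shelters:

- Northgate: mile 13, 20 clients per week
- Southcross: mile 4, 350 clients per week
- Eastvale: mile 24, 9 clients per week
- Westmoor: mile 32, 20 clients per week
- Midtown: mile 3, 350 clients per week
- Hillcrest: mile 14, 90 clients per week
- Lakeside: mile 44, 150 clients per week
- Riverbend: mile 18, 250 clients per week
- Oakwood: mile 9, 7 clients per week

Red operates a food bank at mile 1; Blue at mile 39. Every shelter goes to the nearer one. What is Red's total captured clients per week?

1067

The indifferent point is the midpoint (1+39)/2 = 20; shelters left of it (closer to Red at 1) go to Red, those right go to Blue.
  Midtown at 3 (w=350) → Red
  Southcross at 4 (w=350) → Red
  Oakwood at 9 (w=7) → Red
  Northgate at 13 (w=20) → Red
  Hillcrest at 14 (w=90) → Red
  Riverbend at 18 (w=250) → Red
  Eastvale at 24 (w=9) → Blue
  Westmoor at 32 (w=20) → Blue
  Lakeside at 44 (w=150) → Blue
Red captures 1067; Blue captures 179.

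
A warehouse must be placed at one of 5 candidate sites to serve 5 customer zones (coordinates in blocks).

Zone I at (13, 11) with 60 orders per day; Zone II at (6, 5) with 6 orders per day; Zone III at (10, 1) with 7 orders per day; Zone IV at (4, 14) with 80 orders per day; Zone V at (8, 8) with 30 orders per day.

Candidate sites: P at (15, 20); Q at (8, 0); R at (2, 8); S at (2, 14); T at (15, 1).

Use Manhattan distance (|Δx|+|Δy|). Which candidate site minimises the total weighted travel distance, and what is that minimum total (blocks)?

S, total 1585 blocks

Total weighted distance at each candidate:
  P (15, 20): total = 2902
  Q (8, 0): total = 2703
  R (2, 8): total = 1807
  S (2, 14): total = 1585
  T (15, 1): total = 3173
Minimum is at S with total 1585 blocks.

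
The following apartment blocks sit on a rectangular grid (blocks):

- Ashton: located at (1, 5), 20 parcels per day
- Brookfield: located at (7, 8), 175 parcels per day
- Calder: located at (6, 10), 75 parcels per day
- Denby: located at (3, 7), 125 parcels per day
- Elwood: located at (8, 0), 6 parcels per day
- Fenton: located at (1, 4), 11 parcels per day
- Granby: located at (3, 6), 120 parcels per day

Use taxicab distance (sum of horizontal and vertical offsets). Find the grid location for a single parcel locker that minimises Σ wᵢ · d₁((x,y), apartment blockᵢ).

(3, 7)

Manhattan distance separates: Σwᵢ(|x−xᵢ|+|y−yᵢ|) = Σwᵢ|x−xᵢ| + Σwᵢ|y−yᵢ|, so x and y are optimised independently as 1-D weighted medians.
Total weight W = 532; half = 266.
x-coordinate, sorted with cumulative weight:
  x=1 (Ashton, w=20) cum 20
  x=1 (Fenton, w=11) cum 31
  x=3 (Denby, w=125) cum 156
  x=3 (Granby, w=120) cum 276  ← median
  x=6 (Calder, w=75) cum 351
  x=7 (Brookfield, w=175) cum 526
  x=8 (Elwood, w=6) cum 532
⇒ x* = 3
y-coordinate, sorted with cumulative weight:
  y=0 (Elwood, w=6) cum 6
  y=4 (Fenton, w=11) cum 17
  y=5 (Ashton, w=20) cum 37
  y=6 (Granby, w=120) cum 157
  y=7 (Denby, w=125) cum 282  ← median
  y=8 (Brookfield, w=175) cum 457
  y=10 (Calder, w=75) cum 532
⇒ y* = 7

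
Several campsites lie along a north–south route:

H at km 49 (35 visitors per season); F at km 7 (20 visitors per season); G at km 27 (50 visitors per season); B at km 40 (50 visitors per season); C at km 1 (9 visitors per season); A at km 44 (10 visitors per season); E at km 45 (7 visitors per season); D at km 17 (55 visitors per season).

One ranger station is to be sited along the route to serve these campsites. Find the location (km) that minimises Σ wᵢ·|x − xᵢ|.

For a sum of weighted absolute distances on a line, the optimum is the weighted median (not the mean). Total weight W = 236; half-weight = 118.
Sort by position and accumulate weight:
  km 1 (C, w=9) → cum 9
  km 7 (F, w=20) → cum 29
  km 17 (D, w=55) → cum 84
  km 27 (G, w=50) → cum 134  ≥ 118 → median here
  km 40 (B, w=50) → cum 184
  km 44 (A, w=10) → cum 194
  km 45 (E, w=7) → cum 201
  km 49 (H, w=35) → cum 236
Optimal location: km 27.

x = 27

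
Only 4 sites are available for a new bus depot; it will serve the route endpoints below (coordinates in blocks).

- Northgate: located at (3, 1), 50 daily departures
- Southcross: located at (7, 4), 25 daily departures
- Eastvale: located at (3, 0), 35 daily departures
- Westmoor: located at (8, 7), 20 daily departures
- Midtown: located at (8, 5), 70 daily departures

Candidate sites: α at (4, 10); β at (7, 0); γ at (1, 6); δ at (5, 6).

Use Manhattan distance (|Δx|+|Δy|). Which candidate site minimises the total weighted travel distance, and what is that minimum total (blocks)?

Total weighted distance at each candidate:
  α (4, 10): total = 1880
  β (7, 0): total = 1070
  γ (1, 6): total = 1550
  δ (5, 6): total = 1090
Minimum is at β with total 1070 blocks.

β, total 1070 blocks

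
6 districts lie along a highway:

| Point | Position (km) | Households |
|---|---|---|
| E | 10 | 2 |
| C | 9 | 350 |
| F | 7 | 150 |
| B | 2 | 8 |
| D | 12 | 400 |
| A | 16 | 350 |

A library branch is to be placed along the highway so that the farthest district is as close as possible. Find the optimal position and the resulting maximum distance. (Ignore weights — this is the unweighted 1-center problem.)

The 1-center on a line is the midpoint of the two extreme points: leftmost at 2, rightmost at 16.
Optimal location = (2 + 16)/2 = 9; maximum distance = (16 − 2)/2 = 7.

location 9, max distance 7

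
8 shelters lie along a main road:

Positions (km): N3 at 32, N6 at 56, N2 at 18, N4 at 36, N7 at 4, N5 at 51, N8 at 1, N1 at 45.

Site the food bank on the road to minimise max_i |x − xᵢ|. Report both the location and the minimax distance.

location 28.5, max distance 27.5

The 1-center on a line is the midpoint of the two extreme points: leftmost at 1, rightmost at 56.
Optimal location = (1 + 56)/2 = 28.5; maximum distance = (56 − 1)/2 = 27.5.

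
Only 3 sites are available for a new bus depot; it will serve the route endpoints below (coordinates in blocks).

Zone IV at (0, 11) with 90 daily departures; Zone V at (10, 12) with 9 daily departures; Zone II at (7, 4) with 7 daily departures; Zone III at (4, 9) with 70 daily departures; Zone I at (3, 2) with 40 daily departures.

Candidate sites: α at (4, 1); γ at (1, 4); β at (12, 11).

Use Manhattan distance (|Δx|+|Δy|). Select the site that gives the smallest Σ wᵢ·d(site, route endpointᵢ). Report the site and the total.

γ, total 1635 blocks

Total weighted distance at each candidate:
  α (4, 1): total = 2095
  γ (1, 4): total = 1635
  β (12, 11): total = 2611
Minimum is at γ with total 1635 blocks.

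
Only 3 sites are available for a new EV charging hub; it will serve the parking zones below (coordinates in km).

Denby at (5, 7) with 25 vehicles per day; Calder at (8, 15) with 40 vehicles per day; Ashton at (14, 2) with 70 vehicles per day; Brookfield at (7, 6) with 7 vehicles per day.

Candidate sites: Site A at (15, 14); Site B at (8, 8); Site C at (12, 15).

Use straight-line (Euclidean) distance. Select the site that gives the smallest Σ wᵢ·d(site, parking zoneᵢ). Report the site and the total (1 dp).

Total weighted distance at each candidate:
  Site A (15, 14): total = 1510.1
  Site B (8, 8): total = 968.7
  Site C (12, 15): total = 1418.5
Minimum is at Site B with total 968.7 km.

Site B, total 968.7 km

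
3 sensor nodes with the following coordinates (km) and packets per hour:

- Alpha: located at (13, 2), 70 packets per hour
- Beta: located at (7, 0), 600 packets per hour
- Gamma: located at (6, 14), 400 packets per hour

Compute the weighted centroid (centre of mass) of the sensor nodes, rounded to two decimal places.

(7.02, 5.36)

The minimiser of Σwᵢ‖p−pᵢ‖² is the weighted centroid p* = (Σwᵢpᵢ)/(Σwᵢ).
Σwᵢ = 1070.
Σwᵢxᵢ = 70·13 + 600·7 + 400·6 = 7510.
Σwᵢyᵢ = 70·2 + 600·0 + 400·14 = 5740.
x* = 7510/1070 = 7.02, y* = 5740/1070 = 5.36.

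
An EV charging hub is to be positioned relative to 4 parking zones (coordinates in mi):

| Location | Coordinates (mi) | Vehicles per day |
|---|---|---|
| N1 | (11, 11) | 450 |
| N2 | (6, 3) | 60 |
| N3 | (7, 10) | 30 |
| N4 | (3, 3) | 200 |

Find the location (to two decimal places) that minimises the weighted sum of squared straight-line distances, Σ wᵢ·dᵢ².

(8.27, 8.15)

The minimiser of Σwᵢ‖p−pᵢ‖² is the weighted centroid p* = (Σwᵢpᵢ)/(Σwᵢ).
Σwᵢ = 740.
Σwᵢxᵢ = 450·11 + 60·6 + 30·7 + 200·3 = 6120.
Σwᵢyᵢ = 450·11 + 60·3 + 30·10 + 200·3 = 6030.
x* = 6120/740 = 8.27, y* = 6030/740 = 8.15.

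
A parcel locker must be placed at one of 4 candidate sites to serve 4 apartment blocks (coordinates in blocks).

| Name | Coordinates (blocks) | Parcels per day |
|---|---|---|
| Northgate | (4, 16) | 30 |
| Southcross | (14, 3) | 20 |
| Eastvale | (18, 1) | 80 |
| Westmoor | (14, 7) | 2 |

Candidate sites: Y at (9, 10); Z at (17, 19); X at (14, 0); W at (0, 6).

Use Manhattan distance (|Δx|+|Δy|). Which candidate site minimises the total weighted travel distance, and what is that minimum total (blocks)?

Total weighted distance at each candidate:
  Y (9, 10): total = 2026
  Z (17, 19): total = 2410
  X (14, 0): total = 1254
  W (0, 6): total = 2630
Minimum is at X with total 1254 blocks.

X, total 1254 blocks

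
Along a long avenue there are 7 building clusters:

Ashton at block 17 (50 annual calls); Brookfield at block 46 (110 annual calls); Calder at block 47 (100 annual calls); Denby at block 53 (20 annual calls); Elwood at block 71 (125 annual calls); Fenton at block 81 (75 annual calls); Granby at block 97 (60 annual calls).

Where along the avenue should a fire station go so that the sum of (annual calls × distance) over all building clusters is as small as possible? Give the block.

x = 53

For a sum of weighted absolute distances on a line, the optimum is the weighted median (not the mean). Total weight W = 540; half-weight = 270.
Sort by position and accumulate weight:
  block 17 (Ashton, w=50) → cum 50
  block 46 (Brookfield, w=110) → cum 160
  block 47 (Calder, w=100) → cum 260
  block 53 (Denby, w=20) → cum 280  ≥ 270 → median here
  block 71 (Elwood, w=125) → cum 405
  block 81 (Fenton, w=75) → cum 480
  block 97 (Granby, w=60) → cum 540
Optimal location: block 53.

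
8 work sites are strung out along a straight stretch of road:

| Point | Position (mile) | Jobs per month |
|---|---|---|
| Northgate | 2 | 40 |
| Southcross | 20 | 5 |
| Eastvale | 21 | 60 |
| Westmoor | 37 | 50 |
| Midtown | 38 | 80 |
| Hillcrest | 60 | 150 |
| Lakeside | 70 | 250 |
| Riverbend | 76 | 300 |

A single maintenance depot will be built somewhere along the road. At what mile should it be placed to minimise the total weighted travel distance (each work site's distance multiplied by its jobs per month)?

For a sum of weighted absolute distances on a line, the optimum is the weighted median (not the mean). Total weight W = 935; half-weight = 467.5.
Sort by position and accumulate weight:
  mile 2 (Northgate, w=40) → cum 40
  mile 20 (Southcross, w=5) → cum 45
  mile 21 (Eastvale, w=60) → cum 105
  mile 37 (Westmoor, w=50) → cum 155
  mile 38 (Midtown, w=80) → cum 235
  mile 60 (Hillcrest, w=150) → cum 385
  mile 70 (Lakeside, w=250) → cum 635  ≥ 467.5 → median here
  mile 76 (Riverbend, w=300) → cum 935
Optimal location: mile 70.

x = 70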